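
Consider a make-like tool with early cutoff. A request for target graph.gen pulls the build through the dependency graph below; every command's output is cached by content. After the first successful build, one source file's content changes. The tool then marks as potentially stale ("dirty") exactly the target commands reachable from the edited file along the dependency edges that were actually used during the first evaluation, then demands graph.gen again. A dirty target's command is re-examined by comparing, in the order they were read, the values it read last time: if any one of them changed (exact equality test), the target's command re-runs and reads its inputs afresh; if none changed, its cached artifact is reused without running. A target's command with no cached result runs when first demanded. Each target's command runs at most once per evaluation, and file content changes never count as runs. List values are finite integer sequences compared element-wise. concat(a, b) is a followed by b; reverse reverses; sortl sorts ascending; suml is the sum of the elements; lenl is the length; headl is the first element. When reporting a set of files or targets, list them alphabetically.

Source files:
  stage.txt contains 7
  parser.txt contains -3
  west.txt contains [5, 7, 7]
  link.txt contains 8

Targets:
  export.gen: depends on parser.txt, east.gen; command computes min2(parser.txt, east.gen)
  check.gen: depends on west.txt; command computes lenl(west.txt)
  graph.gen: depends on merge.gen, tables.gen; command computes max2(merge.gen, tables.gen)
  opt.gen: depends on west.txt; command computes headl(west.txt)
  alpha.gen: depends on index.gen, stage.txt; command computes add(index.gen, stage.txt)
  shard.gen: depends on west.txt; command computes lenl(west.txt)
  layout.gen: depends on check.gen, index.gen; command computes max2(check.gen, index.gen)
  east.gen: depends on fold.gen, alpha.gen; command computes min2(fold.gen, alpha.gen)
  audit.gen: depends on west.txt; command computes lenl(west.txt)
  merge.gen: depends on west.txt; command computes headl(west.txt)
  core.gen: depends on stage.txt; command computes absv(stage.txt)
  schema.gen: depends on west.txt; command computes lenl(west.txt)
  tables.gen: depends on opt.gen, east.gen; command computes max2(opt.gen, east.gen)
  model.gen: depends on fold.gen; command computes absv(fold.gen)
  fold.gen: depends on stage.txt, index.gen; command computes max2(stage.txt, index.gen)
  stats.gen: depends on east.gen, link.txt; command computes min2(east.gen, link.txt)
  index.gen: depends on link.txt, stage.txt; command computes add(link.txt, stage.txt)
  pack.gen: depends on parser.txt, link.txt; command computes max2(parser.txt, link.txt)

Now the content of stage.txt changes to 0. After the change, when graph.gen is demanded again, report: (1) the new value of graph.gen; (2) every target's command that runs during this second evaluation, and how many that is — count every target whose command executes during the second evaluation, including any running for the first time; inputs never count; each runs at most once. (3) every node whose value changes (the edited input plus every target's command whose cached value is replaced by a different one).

First demand of the output computes:
  index.gen = add(8, 7) = 15
  alpha.gen = add(15, 7) = 22
  fold.gen = max2(7, 15) = 15
  east.gen = min2(15, 22) = 15
  merge.gen = headl([5, 7, 7]) = 5
  opt.gen = headl([5, 7, 7]) = 5
  tables.gen = max2(5, 15) = 15
  graph.gen = max2(5, 15) = 15

After the edit, cleaning proceeds:
  index.gen: a read changed (stage.txt 7->0) — executes, giving 8.
  alpha.gen: a read changed (index.gen 15->8; stage.txt 7->0) — executes, giving 8.
  fold.gen: a read changed (stage.txt 7->0; index.gen 15->8) — executes, giving 8.
  east.gen: a read changed (fold.gen 15->8; alpha.gen 22->8) — executes, giving 8.
  tables.gen: a read changed (east.gen 15->8) — executes, giving 8.
  graph.gen: a read changed (tables.gen 15->8) — executes, giving 8.

Demanding graph.gen again yields 8.
6 target commands run: alpha.gen, east.gen, fold.gen, graph.gen, index.gen, tables.gen.
The nodes whose values change: alpha.gen, east.gen, fold.gen, graph.gen, index.gen, stage.txt, tables.gen.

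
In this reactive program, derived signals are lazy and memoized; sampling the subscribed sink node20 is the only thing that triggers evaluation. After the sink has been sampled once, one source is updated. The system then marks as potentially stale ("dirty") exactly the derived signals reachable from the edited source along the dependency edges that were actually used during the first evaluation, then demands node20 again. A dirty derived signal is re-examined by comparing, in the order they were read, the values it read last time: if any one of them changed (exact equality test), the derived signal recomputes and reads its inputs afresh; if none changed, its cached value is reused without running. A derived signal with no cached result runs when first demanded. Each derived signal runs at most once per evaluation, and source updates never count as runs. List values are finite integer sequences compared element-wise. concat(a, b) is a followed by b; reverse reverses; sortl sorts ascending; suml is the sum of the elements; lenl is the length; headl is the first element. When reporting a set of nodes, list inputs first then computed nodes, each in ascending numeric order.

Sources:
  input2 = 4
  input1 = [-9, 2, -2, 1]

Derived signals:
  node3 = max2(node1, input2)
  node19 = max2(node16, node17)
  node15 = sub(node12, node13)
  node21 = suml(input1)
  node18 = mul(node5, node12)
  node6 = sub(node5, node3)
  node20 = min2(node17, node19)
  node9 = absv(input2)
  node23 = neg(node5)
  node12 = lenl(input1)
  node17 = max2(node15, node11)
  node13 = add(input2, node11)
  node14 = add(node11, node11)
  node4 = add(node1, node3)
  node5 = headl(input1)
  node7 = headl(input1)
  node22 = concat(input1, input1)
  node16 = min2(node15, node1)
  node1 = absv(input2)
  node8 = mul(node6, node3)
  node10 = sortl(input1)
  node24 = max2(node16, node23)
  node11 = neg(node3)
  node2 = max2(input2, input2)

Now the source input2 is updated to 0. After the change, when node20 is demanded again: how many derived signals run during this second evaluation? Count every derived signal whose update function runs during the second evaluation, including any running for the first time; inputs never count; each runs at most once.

7 derived signals run: node1, node3, node11, node13, node16, node17, node19.
Note where the cutoff bites: node15 is checked, finds nothing changed, and keeps its cache.

First demand of the output computes:
  node1 = absv(4) = 4
  node3 = max2(4, 4) = 4
  node11 = neg(4) = -4
  node12 = lenl([-9, 2, -2, 1]) = 4
  node13 = add(4, -4) = 0
  node15 = sub(4, 0) = 4
  node16 = min2(4, 4) = 4
  node17 = max2(4, -4) = 4
  node19 = max2(4, 4) = 4
  node20 = min2(4, 4) = 4

After the edit, cleaning proceeds:
  node1: a read changed (input2 4->0) — executes, giving 0.
  node3: a read changed (node1 4->0; input2 4->0) — executes, giving 0.
  node11: a read changed (node3 4->0) — executes, giving 0.
  node13: a read changed (input2 4->0; node11 -4->0) — executes, giving 0 — identical to its old value.
  node15: dirty, but its reads are unchanged (node12 unchanged, node13 unchanged); cached 4 stands.
  node16: a read changed (node1 4->0) — executes, giving 0.
  node17: a read changed (node11 -4->0) — executes, giving 4 — identical to its old value.
  node19: a read changed (node16 4->0) — executes, giving 4 — identical to its old value.
  node20: dirty, but its reads are unchanged (node17 unchanged, node19 unchanged); cached 4 stands.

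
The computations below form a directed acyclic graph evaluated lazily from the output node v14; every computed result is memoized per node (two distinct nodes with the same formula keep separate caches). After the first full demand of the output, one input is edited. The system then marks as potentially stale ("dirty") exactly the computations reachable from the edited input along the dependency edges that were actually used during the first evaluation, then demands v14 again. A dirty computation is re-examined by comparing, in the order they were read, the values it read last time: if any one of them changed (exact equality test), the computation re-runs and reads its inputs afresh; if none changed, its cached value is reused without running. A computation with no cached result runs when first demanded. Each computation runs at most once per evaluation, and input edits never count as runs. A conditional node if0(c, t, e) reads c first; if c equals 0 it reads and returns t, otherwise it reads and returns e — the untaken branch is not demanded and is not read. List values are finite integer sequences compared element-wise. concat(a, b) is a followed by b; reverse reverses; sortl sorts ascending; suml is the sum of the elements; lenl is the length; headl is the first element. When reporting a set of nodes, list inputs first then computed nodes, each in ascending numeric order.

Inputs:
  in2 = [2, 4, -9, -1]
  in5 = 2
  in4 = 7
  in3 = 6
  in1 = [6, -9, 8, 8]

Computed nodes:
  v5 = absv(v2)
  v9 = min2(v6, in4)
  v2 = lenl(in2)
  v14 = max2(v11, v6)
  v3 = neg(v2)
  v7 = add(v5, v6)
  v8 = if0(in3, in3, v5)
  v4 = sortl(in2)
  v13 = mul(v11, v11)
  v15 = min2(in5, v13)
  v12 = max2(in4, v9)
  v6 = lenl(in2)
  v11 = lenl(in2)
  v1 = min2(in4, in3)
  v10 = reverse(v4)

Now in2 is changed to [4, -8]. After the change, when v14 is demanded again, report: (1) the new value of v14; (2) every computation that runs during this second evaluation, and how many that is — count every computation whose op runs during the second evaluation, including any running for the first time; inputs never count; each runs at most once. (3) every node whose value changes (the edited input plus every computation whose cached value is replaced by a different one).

First demand of the output computes:
  v6 = lenl([2, 4, -9, -1]) = 4
  v11 = lenl([2, 4, -9, -1]) = 4
  v14 = max2(4, 4) = 4

After the edit, cleaning proceeds:
  v6: a read changed (in2 [2, 4, -9, -1]->[4, -8]) — executes, giving 2.
  v11: a read changed (in2 [2, 4, -9, -1]->[4, -8]) — executes, giving 2.
  v14: a read changed (v11 4->2; v6 4->2) — executes, giving 2.

Demanding v14 again yields 2.
3 computations run: v6, v11, v14.
The nodes whose values change: in2, v6, v11, v14.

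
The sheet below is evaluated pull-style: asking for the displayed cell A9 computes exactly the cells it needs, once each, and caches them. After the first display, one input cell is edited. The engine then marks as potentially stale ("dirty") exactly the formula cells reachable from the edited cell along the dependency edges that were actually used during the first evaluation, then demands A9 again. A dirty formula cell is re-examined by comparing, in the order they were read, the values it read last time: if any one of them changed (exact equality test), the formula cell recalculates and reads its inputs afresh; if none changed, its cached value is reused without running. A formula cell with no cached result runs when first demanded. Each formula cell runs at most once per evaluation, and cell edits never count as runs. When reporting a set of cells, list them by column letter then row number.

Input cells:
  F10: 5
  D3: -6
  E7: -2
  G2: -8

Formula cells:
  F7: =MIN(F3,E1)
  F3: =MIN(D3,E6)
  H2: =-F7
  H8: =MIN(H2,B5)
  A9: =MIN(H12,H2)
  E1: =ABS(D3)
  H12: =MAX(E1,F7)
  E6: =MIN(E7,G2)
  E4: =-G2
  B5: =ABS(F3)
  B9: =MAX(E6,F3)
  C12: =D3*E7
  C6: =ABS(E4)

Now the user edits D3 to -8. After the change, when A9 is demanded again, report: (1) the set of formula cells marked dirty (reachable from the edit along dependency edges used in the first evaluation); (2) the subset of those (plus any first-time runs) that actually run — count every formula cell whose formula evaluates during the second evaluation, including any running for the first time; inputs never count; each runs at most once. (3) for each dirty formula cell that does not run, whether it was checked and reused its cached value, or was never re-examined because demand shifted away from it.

First demand of the output computes:
  E1 = ABS(-6) = 6
  E6 = MIN(-2, -8) = -8
  F3 = MIN(-6, -8) = -8
  F7 = MIN(-8, 6) = -8
  H2 = -(-8) = 8
  H12 = MAX(6, -8) = 6
  A9 = MIN(6, 8) = 6

After the edit, cleaning proceeds:
  E1: a read changed (D3 -6->-8) — executes, giving 8.
  F3: a read changed (D3 -6->-8) — executes, giving -8 — identical to its old value.
  F7: a read changed (E1 6->8) — executes, giving -8 — identical to its old value.
  H2: dirty, but its reads are unchanged (F7 unchanged); cached 8 stands.
  H12: a read changed (E1 6->8) — executes, giving 8.
  A9: a read changed (H12 6->8) — executes, giving 8.

Note where the cutoff bites: H2 is checked, finds nothing changed, and keeps its cache.

The edit dirties: A9, E1, F3, F7, H2, H12.
5 formula cells run: A9, E1, F3, F7, H12.
Cache hits after checking: H2.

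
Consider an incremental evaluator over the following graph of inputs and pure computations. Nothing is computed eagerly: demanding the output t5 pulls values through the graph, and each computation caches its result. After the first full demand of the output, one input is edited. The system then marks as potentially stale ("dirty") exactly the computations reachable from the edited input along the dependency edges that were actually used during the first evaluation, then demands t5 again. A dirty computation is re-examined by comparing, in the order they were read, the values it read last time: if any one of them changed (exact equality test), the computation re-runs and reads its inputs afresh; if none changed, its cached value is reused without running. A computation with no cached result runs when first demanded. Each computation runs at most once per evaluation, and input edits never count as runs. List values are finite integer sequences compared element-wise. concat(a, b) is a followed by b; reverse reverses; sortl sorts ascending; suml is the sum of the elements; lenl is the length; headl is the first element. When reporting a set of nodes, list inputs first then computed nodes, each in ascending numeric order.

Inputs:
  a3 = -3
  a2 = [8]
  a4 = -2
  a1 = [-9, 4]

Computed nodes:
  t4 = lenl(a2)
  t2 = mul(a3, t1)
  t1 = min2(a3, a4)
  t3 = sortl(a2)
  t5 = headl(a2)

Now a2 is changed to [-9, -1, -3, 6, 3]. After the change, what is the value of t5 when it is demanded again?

t5 now evaluates to -9.

Initial pass — values computed on the first demand:
  t5 = headl([8]) = 8

Second demand — change propagation:
  t5: re-runs because a2 [8]->[-9, -1, -3, 6, 3]; new result -9.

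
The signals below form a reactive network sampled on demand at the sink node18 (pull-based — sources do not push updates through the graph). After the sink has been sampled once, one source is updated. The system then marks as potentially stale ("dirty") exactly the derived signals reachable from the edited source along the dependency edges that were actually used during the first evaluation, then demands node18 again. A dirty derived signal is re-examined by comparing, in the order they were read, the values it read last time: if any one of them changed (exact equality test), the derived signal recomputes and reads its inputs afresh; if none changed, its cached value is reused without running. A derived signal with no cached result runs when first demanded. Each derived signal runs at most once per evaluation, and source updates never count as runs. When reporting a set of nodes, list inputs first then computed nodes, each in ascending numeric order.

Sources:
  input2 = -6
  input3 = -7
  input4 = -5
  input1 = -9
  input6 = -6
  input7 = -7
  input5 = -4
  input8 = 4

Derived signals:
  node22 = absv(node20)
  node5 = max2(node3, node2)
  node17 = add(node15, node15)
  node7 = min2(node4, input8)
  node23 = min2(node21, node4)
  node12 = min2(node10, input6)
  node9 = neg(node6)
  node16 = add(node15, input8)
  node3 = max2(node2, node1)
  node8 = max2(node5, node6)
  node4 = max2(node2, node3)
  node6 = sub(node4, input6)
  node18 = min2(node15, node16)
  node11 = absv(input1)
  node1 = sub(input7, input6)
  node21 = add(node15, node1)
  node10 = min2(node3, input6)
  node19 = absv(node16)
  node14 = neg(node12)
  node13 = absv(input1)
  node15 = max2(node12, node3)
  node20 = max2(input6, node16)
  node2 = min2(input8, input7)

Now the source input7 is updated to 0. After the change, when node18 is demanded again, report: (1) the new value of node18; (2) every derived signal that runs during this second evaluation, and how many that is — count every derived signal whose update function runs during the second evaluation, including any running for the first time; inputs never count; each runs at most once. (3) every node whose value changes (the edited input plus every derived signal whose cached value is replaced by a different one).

Initial pass — values computed on the first demand:
  node1 = sub(-7, -6) = -1
  node2 = min2(4, -7) = -7
  node3 = max2(-7, -1) = -1
  node10 = min2(-1, -6) = -6
  node12 = min2(-6, -6) = -6
  node15 = max2(-6, -1) = -1
  node16 = add(-1, 4) = 3
  node18 = min2(-1, 3) = -1

Second demand — change propagation:
  node1: re-runs because input7 -7->0; new result 6.
  node2: re-runs because input7 -7->0; new result 0.
  node3: re-runs because node2 -7->0; node1 -1->6; new result 6.
  node10: re-runs because node3 -1->6; new result -6 (unchanged).
  node12: re-examined; everything it read last time is the same (node10 unchanged, input6 unchanged) — cache -6 kept, no run.
  node15: re-runs because node3 -1->6; new result 6.
  node16: re-runs because node15 -1->6; new result 10.
  node18: re-runs because node15 -1->6; node16 3->10; new result 6.

The important point: at node12 every value read last time is unchanged, so the dirty flag clears without a run.

node18 now evaluates to 6.
Run set: node1, node2, node3, node10, node15, node16, node18 (7 run).
Changed values: input7, node1, node2, node3, node15, node16, node18.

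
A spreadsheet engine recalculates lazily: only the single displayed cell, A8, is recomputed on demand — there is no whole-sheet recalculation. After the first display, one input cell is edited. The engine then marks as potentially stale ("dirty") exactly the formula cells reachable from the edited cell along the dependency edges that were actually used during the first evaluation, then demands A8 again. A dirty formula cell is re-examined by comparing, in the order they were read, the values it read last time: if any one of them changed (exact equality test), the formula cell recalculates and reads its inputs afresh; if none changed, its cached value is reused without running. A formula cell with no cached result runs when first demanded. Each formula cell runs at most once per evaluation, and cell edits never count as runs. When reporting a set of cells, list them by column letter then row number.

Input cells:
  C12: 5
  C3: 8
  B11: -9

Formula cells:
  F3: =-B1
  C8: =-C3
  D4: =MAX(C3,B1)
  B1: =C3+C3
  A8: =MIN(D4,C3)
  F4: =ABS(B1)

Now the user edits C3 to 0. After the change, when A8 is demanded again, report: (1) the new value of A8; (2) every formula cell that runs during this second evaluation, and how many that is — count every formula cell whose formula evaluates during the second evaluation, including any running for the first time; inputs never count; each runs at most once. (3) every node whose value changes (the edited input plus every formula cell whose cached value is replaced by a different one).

New value of A8: 0.
Formula cells that run: A8, B1, D4 — 3 in total.
Values that change: A8, B1, C3, D4.

First evaluation (everything demanded from the output):
  B1 = 8 + 8 = 16
  D4 = MAX(8, 16) = 16
  A8 = MIN(16, 8) = 8

Propagation after the edit:
  B1: runs — C3 8->0; C3 8->0; result 0.
  D4: runs — C3 8->0; B1 16->0; result 0.
  A8: runs — D4 16->0; C3 8->0; result 0.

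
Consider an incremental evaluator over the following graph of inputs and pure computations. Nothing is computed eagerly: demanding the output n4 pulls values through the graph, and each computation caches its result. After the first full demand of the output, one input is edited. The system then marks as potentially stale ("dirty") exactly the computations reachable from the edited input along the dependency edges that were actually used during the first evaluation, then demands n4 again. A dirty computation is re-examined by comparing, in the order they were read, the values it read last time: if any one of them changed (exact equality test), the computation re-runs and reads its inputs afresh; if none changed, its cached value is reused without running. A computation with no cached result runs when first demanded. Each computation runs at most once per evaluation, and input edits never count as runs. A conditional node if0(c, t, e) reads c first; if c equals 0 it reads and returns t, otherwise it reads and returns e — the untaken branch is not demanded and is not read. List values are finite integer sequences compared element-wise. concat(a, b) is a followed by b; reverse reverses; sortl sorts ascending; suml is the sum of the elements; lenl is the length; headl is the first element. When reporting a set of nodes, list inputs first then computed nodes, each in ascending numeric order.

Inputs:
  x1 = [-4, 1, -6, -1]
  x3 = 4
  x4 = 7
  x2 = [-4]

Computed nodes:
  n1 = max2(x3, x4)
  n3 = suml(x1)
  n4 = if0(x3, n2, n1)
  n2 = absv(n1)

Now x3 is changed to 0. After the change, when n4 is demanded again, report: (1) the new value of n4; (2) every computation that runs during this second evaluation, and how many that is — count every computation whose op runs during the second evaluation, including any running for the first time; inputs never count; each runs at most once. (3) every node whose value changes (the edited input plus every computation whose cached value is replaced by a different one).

Initial pass — values computed on the first demand:
  n1 = max2(4, 7) = 7
  n4 = if0(x3=4 -> else branch n1) = 7

Second demand — change propagation:
  n1: re-runs because x3 4->0; new result 7 (unchanged).
  n2: newly demanded (no cache) — executes and yields 7.
  n4: re-runs because x3 4->0; new result 7 (unchanged).

The important point: the flipped condition pulls in fresh nodes; n2 runs for the first time.

n4 now evaluates to 7.
Run set: n1, n2, n4 (3 run).
Changed values: x3.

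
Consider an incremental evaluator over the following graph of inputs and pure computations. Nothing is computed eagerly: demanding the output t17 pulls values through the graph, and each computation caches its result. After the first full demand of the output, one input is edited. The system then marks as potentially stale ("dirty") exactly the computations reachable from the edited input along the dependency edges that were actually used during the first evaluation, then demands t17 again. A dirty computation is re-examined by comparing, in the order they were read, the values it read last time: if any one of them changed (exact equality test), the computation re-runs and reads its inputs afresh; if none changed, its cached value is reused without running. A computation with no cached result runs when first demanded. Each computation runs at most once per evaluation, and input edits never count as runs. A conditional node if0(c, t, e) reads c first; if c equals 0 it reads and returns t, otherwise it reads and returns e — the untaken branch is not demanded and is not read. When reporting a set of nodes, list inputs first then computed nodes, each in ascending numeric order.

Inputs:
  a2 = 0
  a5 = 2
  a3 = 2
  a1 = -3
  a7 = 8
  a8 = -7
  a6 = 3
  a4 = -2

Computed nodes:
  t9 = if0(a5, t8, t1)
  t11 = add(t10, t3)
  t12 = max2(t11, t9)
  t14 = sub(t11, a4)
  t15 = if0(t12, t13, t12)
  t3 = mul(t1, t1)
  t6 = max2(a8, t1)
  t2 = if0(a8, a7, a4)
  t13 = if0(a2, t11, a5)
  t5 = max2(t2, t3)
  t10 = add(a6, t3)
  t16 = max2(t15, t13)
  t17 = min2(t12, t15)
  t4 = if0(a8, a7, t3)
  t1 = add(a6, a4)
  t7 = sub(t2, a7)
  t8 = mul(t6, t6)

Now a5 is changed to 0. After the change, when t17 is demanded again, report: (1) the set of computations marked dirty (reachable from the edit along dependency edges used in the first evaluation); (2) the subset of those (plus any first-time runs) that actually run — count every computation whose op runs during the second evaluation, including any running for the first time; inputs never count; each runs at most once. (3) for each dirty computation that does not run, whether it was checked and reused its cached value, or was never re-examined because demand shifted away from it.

Initial pass — values computed on the first demand:
  t1 = add(3, -2) = 1
  t3 = mul(1, 1) = 1
  t9 = if0(a5=2 -> else branch t1) = 1
  t10 = add(3, 1) = 4
  t11 = add(4, 1) = 5
  t12 = max2(5, 1) = 5
  t15 = if0(t12=5 -> else branch t12) = 5
  t17 = min2(5, 5) = 5

Second demand — change propagation:
  t6: newly demanded (no cache) — executes and yields 1.
  t8: newly demanded (no cache) — executes and yields 1.
  t9: re-runs because a5 2->0; new result 1 (unchanged).
  t12: re-examined; everything it read last time is the same (t11 unchanged, t9 unchanged) — cache 5 kept, no run.
  t15: re-examined; everything it read last time is the same (t12 unchanged, t12 unchanged) — cache 5 kept, no run.
  t17: re-examined; everything it read last time is the same (t12 unchanged, t15 unchanged) — cache 5 kept, no run.

The important point: the flipped condition pulls in fresh nodes; t6, t8 run for the first time.

Dirty set: t9, t12, t15, t17.
Run set: t6, t8, t9 (3 run).
Re-examined without running (cache reused): t12, t15, t17.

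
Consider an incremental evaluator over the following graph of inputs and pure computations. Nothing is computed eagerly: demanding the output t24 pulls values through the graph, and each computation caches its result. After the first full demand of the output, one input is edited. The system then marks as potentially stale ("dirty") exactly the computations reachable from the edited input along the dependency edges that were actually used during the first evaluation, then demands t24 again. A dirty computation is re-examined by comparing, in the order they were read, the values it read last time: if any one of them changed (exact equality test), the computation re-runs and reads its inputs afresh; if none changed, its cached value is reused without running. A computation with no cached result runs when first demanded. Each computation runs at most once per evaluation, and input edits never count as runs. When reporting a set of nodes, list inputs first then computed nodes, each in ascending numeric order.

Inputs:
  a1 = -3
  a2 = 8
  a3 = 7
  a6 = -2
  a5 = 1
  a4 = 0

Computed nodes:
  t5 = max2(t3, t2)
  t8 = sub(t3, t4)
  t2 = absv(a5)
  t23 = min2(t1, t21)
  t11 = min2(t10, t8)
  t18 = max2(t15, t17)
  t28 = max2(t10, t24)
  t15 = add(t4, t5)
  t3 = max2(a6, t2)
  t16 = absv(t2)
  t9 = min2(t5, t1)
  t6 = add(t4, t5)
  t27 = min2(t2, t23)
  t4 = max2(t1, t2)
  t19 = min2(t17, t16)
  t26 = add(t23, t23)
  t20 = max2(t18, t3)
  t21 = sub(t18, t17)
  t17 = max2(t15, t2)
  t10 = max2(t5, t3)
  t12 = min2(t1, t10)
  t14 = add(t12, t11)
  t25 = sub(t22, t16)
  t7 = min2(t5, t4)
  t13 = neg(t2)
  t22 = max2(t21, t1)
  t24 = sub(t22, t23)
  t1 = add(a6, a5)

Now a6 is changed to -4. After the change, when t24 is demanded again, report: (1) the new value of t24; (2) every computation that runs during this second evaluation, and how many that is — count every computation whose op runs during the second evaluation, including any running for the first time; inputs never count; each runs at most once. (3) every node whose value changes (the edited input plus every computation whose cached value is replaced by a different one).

Initial pass — values computed on the first demand:
  t1 = add(-2, 1) = -1
  t2 = absv(1) = 1
  t3 = max2(-2, 1) = 1
  t4 = max2(-1, 1) = 1
  t5 = max2(1, 1) = 1
  t15 = add(1, 1) = 2
  t17 = max2(2, 1) = 2
  t18 = max2(2, 2) = 2
  t21 = sub(2, 2) = 0
  t22 = max2(0, -1) = 0
  t23 = min2(-1, 0) = -1
  t24 = sub(0, -1) = 1

Second demand — change propagation:
  t1: re-runs because a6 -2->-4; new result -3.
  t3: re-runs because a6 -2->-4; new result 1 (unchanged).
  t4: re-runs because t1 -1->-3; new result 1 (unchanged).
  t5: re-examined; everything it read last time is the same (t3 unchanged, t2 unchanged) — cache 1 kept, no run.
  t15: re-examined; everything it read last time is the same (t4 unchanged, t5 unchanged) — cache 2 kept, no run.
  t17: re-examined; everything it read last time is the same (t15 unchanged, t2 unchanged) — cache 2 kept, no run.
  t18: re-examined; everything it read last time is the same (t15 unchanged, t17 unchanged) — cache 2 kept, no run.
  t21: re-examined; everything it read last time is the same (t18 unchanged, t17 unchanged) — cache 0 kept, no run.
  t22: re-runs because t1 -1->-3; new result 0 (unchanged).
  t23: re-runs because t1 -1->-3; new result -3.
  t24: re-runs because t23 -1->-3; new result 3.

The important point: at t5 every value read last time is unchanged, so the dirty flag clears without a run.

t24 now evaluates to 3.
Run set: t1, t3, t4, t22, t23, t24 (6 run).
Changed values: a6, t1, t23, t24.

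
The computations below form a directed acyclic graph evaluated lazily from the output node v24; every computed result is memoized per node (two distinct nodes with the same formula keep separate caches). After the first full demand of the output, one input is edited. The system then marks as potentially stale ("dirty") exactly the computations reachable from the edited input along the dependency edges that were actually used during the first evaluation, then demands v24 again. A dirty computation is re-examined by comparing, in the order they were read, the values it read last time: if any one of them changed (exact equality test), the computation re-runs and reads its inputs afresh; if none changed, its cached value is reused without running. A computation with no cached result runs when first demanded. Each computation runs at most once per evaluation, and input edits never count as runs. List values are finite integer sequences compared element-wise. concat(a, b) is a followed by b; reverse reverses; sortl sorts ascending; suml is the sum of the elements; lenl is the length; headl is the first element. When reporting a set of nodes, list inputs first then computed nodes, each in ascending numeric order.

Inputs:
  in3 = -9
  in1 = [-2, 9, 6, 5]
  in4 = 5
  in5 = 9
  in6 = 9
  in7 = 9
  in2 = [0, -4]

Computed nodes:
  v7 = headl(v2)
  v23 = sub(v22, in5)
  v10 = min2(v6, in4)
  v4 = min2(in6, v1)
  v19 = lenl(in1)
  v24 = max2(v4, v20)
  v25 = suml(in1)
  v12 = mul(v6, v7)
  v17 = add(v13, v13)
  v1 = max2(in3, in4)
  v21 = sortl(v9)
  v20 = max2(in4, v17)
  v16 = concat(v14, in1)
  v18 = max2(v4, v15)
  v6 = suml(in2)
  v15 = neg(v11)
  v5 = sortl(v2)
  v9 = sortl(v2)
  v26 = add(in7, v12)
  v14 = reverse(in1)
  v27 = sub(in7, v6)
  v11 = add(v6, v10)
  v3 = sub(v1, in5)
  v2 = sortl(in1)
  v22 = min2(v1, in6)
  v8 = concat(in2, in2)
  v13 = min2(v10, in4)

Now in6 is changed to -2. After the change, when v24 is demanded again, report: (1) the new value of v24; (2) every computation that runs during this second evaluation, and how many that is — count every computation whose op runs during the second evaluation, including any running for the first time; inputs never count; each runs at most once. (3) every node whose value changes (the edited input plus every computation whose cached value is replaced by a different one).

First demand of the output computes:
  v1 = max2(-9, 5) = 5
  v4 = min2(9, 5) = 5
  v6 = suml([0, -4]) = -4
  v10 = min2(-4, 5) = -4
  v13 = min2(-4, 5) = -4
  v17 = add(-4, -4) = -8
  v20 = max2(5, -8) = 5
  v24 = max2(5, 5) = 5

After the edit, cleaning proceeds:
  v4: a read changed (in6 9->-2) — executes, giving -2.
  v24: a read changed (v4 5->-2) — executes, giving 5 — identical to its old value.

Demanding v24 again yields 5.
2 computations run: v4, v24.
The nodes whose values change: in6, v4.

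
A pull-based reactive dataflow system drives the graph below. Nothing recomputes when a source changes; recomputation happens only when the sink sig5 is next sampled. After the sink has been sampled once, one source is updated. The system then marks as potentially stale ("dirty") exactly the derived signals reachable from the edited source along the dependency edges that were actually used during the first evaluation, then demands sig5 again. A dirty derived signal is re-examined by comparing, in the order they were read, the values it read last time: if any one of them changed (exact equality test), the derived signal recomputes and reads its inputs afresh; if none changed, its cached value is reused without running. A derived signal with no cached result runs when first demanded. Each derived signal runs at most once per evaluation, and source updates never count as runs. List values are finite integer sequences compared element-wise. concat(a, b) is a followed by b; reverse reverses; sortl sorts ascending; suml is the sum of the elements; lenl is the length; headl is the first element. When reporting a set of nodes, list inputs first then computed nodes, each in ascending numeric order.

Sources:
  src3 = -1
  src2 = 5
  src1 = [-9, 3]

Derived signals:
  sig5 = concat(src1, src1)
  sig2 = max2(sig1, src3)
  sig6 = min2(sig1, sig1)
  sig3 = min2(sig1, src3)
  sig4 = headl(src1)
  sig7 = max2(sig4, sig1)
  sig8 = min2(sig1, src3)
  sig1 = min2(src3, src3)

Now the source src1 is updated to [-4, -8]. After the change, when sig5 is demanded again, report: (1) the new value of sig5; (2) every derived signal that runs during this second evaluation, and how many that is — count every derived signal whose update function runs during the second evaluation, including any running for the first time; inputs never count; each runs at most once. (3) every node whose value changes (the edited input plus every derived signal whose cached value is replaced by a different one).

First evaluation (everything demanded from the output):
  sig5 = concat([-9, 3], [-9, 3]) = [-9, 3, -9, 3]

Propagation after the edit:
  sig5: runs — src1 [-9, 3]->[-4, -8]; src1 [-9, 3]->[-4, -8]; result [-4, -8, -4, -8].

New value of sig5: [-4, -8, -4, -8].
Derived signals that run: sig5 — 1 in total.
Values that change: src1, sig5.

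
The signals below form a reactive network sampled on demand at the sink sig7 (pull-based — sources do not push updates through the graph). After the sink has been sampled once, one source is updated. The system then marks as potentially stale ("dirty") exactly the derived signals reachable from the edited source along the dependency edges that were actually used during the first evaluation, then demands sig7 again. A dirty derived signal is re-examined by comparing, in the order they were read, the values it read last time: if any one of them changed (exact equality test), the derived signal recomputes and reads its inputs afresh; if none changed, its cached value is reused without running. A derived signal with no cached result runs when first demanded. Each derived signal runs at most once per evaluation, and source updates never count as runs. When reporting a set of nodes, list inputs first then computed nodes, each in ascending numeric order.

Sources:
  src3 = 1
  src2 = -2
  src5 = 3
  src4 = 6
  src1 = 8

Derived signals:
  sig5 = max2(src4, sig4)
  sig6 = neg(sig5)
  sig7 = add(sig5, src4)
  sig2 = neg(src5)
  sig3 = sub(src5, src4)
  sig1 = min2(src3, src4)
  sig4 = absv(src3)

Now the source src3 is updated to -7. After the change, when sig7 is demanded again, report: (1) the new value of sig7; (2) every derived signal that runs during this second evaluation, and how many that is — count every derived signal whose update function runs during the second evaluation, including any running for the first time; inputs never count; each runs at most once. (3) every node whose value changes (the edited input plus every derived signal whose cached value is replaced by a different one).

Initial pass — values computed on the first demand:
  sig4 = absv(1) = 1
  sig5 = max2(6, 1) = 6
  sig7 = add(6, 6) = 12

Second demand — change propagation:
  sig4: re-runs because src3 1->-7; new result 7.
  sig5: re-runs because sig4 1->7; new result 7.
  sig7: re-runs because sig5 6->7; new result 13.

sig7 now evaluates to 13.
Run set: sig4, sig5, sig7 (3 run).
Changed values: src3, sig4, sig5, sig7.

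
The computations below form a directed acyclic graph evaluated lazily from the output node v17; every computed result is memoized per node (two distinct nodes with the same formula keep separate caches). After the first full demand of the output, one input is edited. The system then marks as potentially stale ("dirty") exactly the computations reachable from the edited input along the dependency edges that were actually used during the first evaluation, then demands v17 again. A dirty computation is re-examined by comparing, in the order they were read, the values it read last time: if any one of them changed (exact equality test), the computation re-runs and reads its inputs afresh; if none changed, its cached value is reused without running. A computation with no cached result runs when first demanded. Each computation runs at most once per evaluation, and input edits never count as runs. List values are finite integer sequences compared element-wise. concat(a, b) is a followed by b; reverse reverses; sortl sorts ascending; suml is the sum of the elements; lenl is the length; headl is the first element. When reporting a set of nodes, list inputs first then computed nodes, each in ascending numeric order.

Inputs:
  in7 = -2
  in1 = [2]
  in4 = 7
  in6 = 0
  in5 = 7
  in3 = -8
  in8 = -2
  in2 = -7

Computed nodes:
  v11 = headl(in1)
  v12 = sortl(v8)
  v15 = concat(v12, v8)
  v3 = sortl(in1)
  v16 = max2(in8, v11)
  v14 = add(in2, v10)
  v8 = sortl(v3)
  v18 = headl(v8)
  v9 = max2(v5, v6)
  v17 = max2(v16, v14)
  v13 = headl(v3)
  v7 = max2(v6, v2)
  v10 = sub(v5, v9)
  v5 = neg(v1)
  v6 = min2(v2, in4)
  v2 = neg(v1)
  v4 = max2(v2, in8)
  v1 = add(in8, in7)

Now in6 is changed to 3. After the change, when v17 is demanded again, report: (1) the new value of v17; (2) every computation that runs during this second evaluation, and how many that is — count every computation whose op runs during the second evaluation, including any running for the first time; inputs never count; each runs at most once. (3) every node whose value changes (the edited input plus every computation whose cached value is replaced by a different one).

Demanding v17 again yields 2.
0 computations run: none.
The nodes whose values change: in6.
Note the shortcut — nothing in the graph depends on in6 at all, so no recomputation happens.

First demand of the output computes:
  v1 = add(-2, -2) = -4
  v2 = neg(-4) = 4
  v5 = neg(-4) = 4
  v6 = min2(4, 7) = 4
  v9 = max2(4, 4) = 4
  v10 = sub(4, 4) = 0
  v11 = headl([2]) = 2
  v14 = add(-7, 0) = -7
  v16 = max2(-2, 2) = 2
  v17 = max2(2, -7) = 2

After the edit, cleaning proceeds:
  no node depends on in6 at all; the second demand re-runs nothing.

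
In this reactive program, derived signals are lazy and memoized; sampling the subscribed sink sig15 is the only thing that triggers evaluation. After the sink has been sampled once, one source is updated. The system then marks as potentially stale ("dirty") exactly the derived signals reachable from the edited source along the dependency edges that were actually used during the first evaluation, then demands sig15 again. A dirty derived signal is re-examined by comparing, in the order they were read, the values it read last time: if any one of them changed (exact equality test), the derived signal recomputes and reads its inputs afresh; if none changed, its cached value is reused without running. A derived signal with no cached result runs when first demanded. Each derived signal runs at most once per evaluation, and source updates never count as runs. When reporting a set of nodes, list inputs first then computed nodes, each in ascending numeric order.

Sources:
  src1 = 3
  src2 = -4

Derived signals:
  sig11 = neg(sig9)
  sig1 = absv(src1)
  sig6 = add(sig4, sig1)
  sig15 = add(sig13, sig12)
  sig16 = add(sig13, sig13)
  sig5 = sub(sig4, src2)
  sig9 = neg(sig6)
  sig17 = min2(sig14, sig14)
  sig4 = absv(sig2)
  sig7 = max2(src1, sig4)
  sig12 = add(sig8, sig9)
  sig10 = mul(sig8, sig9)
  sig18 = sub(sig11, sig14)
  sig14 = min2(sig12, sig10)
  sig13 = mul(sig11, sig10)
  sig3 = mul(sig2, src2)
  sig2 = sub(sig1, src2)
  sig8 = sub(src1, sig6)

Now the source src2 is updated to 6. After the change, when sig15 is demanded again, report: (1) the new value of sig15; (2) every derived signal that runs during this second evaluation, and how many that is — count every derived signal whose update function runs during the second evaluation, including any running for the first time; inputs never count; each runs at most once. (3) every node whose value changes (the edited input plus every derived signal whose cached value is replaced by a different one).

Demanding sig15 again yields 99.
10 derived signals run: sig2, sig4, sig6, sig8, sig9, sig10, sig11, sig12, sig13, sig15.
The nodes whose values change: src2, sig2, sig4, sig6, sig8, sig9, sig10, sig11, sig12, sig13, sig15.

First demand of the output computes:
  sig1 = absv(3) = 3
  sig2 = sub(3, -4) = 7
  sig4 = absv(7) = 7
  sig6 = add(7, 3) = 10
  sig8 = sub(3, 10) = -7
  sig9 = neg(10) = -10
  sig10 = mul(-7, -10) = 70
  sig11 = neg(-10) = 10
  sig12 = add(-7, -10) = -17
  sig13 = mul(10, 70) = 700
  sig15 = add(700, -17) = 683

After the edit, cleaning proceeds:
  sig2: a read changed (src2 -4->6) — executes, giving -3.
  sig4: a read changed (sig2 7->-3) — executes, giving 3.
  sig6: a read changed (sig4 7->3) — executes, giving 6.
  sig8: a read changed (sig6 10->6) — executes, giving -3.
  sig9: a read changed (sig6 10->6) — executes, giving -6.
  sig10: a read changed (sig8 -7->-3; sig9 -10->-6) — executes, giving 18.
  sig11: a read changed (sig9 -10->-6) — executes, giving 6.
  sig12: a read changed (sig8 -7->-3; sig9 -10->-6) — executes, giving -9.
  sig13: a read changed (sig11 10->6; sig10 70->18) — executes, giving 108.
  sig15: a read changed (sig13 700->108; sig12 -17->-9) — executes, giving 99.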